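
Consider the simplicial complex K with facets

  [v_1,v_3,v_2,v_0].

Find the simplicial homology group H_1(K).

H_1 ≅ 0.

Fix the vertex order v_0 < v_1 < v_2 < v_3 and write every simplex with vertices in increasing order. Then dim K = 3 and the simplices of K are:

  0-simplices (4): [v_0], [v_1], [v_2], [v_3]
  1-simplices (6): [v_0,v_1], [v_0,v_2], [v_0,v_3], [v_1,v_2], [v_1,v_3], [v_2,v_3]
  2-simplices (4): [v_0,v_1,v_2], [v_0,v_1,v_3], [v_0,v_2,v_3], [v_1,v_2,v_3]
  3-simplices (1): [v_0,v_1,v_2,v_3]

so the chain groups are C_0 ≅ Z^4, C_1 ≅ Z^6, C_2 ≅ Z^4, C_3 ≅ Z^1.

∂_1: C_1 → C_0 sends each edge [p,q] (with p < q) to q − p. For instance
  ∂[v_0,v_1] = [v_1] − [v_0].
The 4×6 boundary matrix has rank 3 and Smith normal form diag(1,1,1).

The boundary map ∂_2: C_2 → C_1 maps a triangle to the signed sum of its edges. For instance
  ∂[v_1,v_2,v_3] = [v_2,v_3] − [v_1,v_3] + [v_1,v_2],
  ∂[v_0,v_1,v_3] = [v_1,v_3] − [v_0,v_3] + [v_0,v_1].
As a 6×4 matrix over Z this has rank 3, with invariant factors (1,1,1).

∂_3: C_3 → C_2 sends each 3-simplex σ to the alternating sum Σ_i (−1)^i (σ with its i-th vertex removed). For instance
  ∂[v_0,v_1,v_2,v_3] = [v_1,v_2,v_3] − [v_0,v_2,v_3] + [v_0,v_1,v_3] − [v_0,v_1,v_2].
The 4×1 boundary matrix has rank 1 and Smith normal form diag(1).

From H_k ≅ ker(∂_k) / im(∂_{k+1}) we obtain:

  H_1: rank ker ∂_1 − rank ∂_2 = (6 − 3) − 3 = 0, and the invariant factors of ∂_2 are all 1, so H_1 ≅ 0.

(K is a triangulation of the 3-simplex.)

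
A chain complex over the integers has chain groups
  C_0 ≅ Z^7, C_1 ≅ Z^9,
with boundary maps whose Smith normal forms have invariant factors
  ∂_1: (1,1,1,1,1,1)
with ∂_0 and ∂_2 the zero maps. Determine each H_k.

H_0 ≅ Z,  H_1 ≅ Z^3.

H_0: b_0 = 7 − 0 − 6 = 1; torsion from ∂_1 factors > 1: none. So H_0 ≅ Z.
H_1: b_1 = 9 − 6 − 0 = 3; torsion from ∂_2 factors > 1: none. So H_1 ≅ Z^3.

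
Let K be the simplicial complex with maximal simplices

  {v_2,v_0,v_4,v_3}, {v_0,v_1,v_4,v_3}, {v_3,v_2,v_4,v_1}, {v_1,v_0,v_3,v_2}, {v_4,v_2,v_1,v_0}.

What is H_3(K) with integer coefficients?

H_3 ≅ Z.

Take the total order v_0 < v_1 < v_2 < v_3 < v_4 on the vertex set. Then K (dimension 3) consists of the simplices:

  0-simplices (5): [v_0], [v_1], [v_2], [v_3], [v_4]
  1-simplices (10): [v_0,v_1], [v_0,v_2], [v_0,v_3], [v_0,v_4], [v_1,v_2], [v_1,v_3], [v_1,v_4], [v_2,v_3], [v_2,v_4], [v_3,v_4]
  2-simplices (10): [v_0,v_1,v_2], [v_0,v_1,v_3], [v_0,v_1,v_4], [v_0,v_2,v_3], [v_0,v_2,v_4], [v_0,v_3,v_4], [v_1,v_2,v_3], [v_1,v_2,v_4], [v_1,v_3,v_4], [v_2,v_3,v_4]
  3-simplices (5): [v_0,v_1,v_2,v_3], [v_0,v_1,v_2,v_4], [v_0,v_1,v_3,v_4], [v_0,v_2,v_3,v_4], [v_1,v_2,v_3,v_4]

Hence C_0 ≅ Z^5, C_1 ≅ Z^10, C_2 ≅ Z^10, C_3 ≅ Z^5.

Boundary ∂_1: C_1 → C_0 is given by ∂[p,q] = [q] − [p]. For instance
  ∂[v_1,v_2] = [v_2] − [v_1].
The 5×10 boundary matrix has rank 4 and Smith normal form diag(1,1,1,1).

The boundary map ∂_2: C_2 → C_1 acts by ∂[p,q,r] = [q,r] − [p,r] + [p,q]. For instance
  ∂[v_0,v_1,v_3] = [v_1,v_3] − [v_0,v_3] + [v_0,v_1],
  ∂[v_0,v_1,v_4] = [v_1,v_4] − [v_0,v_4] + [v_0,v_1].
As a 10×10 matrix over Z this has rank 6, with invariant factors (1,1,1,1,1,1).

∂_3: C_3 → C_2 sends each 3-simplex σ to the alternating sum Σ_i (−1)^i (σ with its i-th vertex removed). For instance
  ∂[v_0,v_1,v_2,v_3] = [v_1,v_2,v_3] − [v_0,v_2,v_3] + [v_0,v_1,v_3] − [v_0,v_1,v_2],
  ∂[v_0,v_1,v_3,v_4] = [v_1,v_3,v_4] − [v_0,v_3,v_4] + [v_0,v_1,v_4] − [v_0,v_1,v_3].
The 10×5 boundary matrix has rank 4 and Smith normal form diag(1,1,1,1).

Computing H_k = (kernel of ∂_k) / (image of ∂_{k+1}):

  H_3: rank ker ∂_3 − rank ∂_4 = (5 − 4) − 0 = 1, and there is no ∂_4, so H_3 ≅ Z.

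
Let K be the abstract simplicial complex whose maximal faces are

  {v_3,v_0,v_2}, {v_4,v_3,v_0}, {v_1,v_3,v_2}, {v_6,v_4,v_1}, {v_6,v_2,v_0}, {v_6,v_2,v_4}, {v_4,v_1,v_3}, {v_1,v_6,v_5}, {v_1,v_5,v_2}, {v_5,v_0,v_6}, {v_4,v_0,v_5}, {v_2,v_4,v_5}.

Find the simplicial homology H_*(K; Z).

H_0 = Z,  H_1 = Z/2,  H_2 = 0.

Fix the vertex order v_0 < v_1 < v_2 < v_3 < v_4 < v_5 < v_6 and write every simplex with vertices in increasing order. Then dim K = 2 and the simplices of K are:

  0-simplices (7): [v_0], [v_1], [v_2], [v_3], [v_4], [v_5], [v_6]
  1-simplices (18): (18 of them)
  2-simplices (12): (12 of them)

giving chain groups C_0 ≅ Z^7, C_1 ≅ Z^18, C_2 ≅ Z^12.

∂_1: C_1 → C_0 maps an edge to its endpoints' difference, ∂[p,q] = q − p.
This gives a 7×18 integer matrix of rank 6; reducing to Smith normal form yields diagonal entries (1,1,1,1,1,1).

Boundary ∂_2: C_2 → C_1 sends each 2-simplex [p,q,r] to [q,r] − [p,r] + [p,q]. For instance
  ∂[v_0,v_3,v_4] = [v_3,v_4] − [v_0,v_4] + [v_0,v_3],
  ∂[v_0,v_4,v_5] = [v_4,v_5] − [v_0,v_5] + [v_0,v_4].
This gives a 18×12 integer matrix of rank 12; reducing to Smith normal form yields diagonal entries (1,1,1,1,1,1,1,1,1,1,1,2).

From H_k ≅ ker(∂_k) / im(∂_{k+1}) we obtain:

  H_0: rank C_0 − rank ∂_1 = 7 − 6 = 1, and the invariant factors of ∂_1 are all 1, so H_0 = Z.
  H_1: rank ker ∂_1 − rank ∂_2 = (18 − 6) − 12 = 0, and ∂_2 has invariant factor 2 > 1, so H_1 = Z/2.
  H_2: rank ker ∂_2 − rank ∂_3 = (12 − 12) − 0 = 0, and there is no ∂_3, so H_2 = 0.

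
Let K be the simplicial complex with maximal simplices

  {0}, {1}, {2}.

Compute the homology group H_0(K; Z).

We work with the vertex ordering 0 < 1 < 2. The simplices of K, each written with vertices in increasing order, are:

  0-simplices (3): [0], [1], [2]

so the chain groups are C_0 ≅ Z^3.

Computing H_k = (kernel of ∂_k) / (image of ∂_{k+1}):

  H_0: rank C_0 − rank ∂_1 = 3 − 0 = 3, and there is no ∂_1, so H_0 = Z^3.

H_0 ≅ Z^3.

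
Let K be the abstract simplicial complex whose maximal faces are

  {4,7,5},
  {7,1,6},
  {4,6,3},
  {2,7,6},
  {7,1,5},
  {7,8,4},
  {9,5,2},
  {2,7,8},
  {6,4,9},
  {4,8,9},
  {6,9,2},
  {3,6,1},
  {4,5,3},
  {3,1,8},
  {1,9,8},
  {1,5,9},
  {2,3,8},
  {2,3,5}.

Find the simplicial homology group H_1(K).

Fix the vertex order 1 < 2 < 3 < 4 < 5 < 6 < 7 < 8 < 9 and write every simplex with vertices in increasing order. Then dim K = 2 and the simplices of K are:

  0-simplices (9): [1], [2], [3], [4], [5], [6], [7], [8], [9]
  1-simplices (27): (27 of them)
  2-simplices (18): [1,3,6], [1,3,8], [1,5,7], [1,5,9], [1,6,7], [1,8,9], [2,3,5], [2,3,8], [2,5,9], [2,6,7], [2,6,9], [2,7,8], [3,4,5], [3,4,6], [4,5,7], [4,6,9], [4,7,8], [4,8,9]

so the chain groups are C_0 ≅ Z^9, C_1 ≅ Z^27, C_2 ≅ Z^18.

∂_1: C_1 → C_0 is given by ∂[p,q] = [q] − [p].
The 9×27 boundary matrix has rank 8 and Smith normal form diag(1,1,1,1,1,1,1,1).

∂_2: C_2 → C_1 sends each 2-simplex [p,q,r] to [q,r] − [p,r] + [p,q]. For instance
  ∂[2,7,8] = [7,8] − [2,8] + [2,7],
  ∂[2,6,7] = [6,7] − [2,7] + [2,6].
The resulting 27×18 matrix has rank 17, and its Smith normal form has invariant factors (1,1,1,1,1,1,1,1,1,1,1,1,1,1,1,1,1).

Computing H_k = (kernel of ∂_k) / (image of ∂_{k+1}):

  H_1: rank ker ∂_1 − rank ∂_2 = (27 − 8) − 17 = 2, and the invariant factors of ∂_2 are all 1, so H_1 ≅ Z^2.

(K is a triangulation of the torus T^2.)

H_1 = Z^2.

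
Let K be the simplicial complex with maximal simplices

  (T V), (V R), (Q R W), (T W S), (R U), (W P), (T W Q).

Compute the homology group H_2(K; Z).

We work with the vertex ordering P < Q < R < S < T < U < V < W. The simplices of K, each written with vertices in increasing order, are:

  0-simplices (8): P, Q, R, S, T, U, V, W
  1-simplices (11): PW, QR, QT, QW, RU, RV, RW, ST, SW, TV, TW
  2-simplices (3): QRW, QTW, STW

Hence C_0 ≅ Z^8, C_1 ≅ Z^11, C_2 ≅ Z^3.

Boundary ∂_1: C_1 → C_0 maps an edge to its endpoints' difference, ∂[p,q] = q − p. For instance
  ∂TW = W − T.
The 8×11 boundary matrix has rank 7 and Smith normal form diag(1,1,1,1,1,1,1).

∂_2: C_2 → C_1 sends each 2-simplex [p,q,r] to [q,r] − [p,r] + [p,q]. For instance
  ∂STW = TW − SW + ST,
  ∂QRW = RW − QW + QR.
The resulting 11×3 matrix has rank 3, and its Smith normal form has invariant factors (1,1,1).

From H_k ≅ ker(∂_k) / im(∂_{k+1}) we obtain:

  H_2: rank ker ∂_2 − rank ∂_3 = (3 − 3) − 0 = 0, and there is no ∂_3, so H_2 ≅ 0.

H_2 ≅ 0.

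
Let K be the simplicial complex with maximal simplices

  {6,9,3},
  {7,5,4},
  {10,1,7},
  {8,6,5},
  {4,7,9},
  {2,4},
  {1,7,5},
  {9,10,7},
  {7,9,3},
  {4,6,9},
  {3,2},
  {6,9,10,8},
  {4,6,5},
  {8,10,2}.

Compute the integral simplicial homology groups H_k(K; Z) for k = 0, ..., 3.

H_0 ≅ Z,  H_1 ≅ Z^2,  H_2 = 0,  H_3 = 0.

K has 10 vertices, 25 edges, 15 triangles, 1 3-simplex.
rank ∂_0 = 0, rank ∂_1 = 9 ⇒ b_0 = 10 − 0 − 9 = 1; all invariant factors of ∂_1 are 1 so no torsion. So H_0 = Z.
rank ∂_1 = 9, rank ∂_2 = 14 ⇒ b_1 = 25 − 9 − 14 = 2; all invariant factors of ∂_2 are 1 so no torsion. So H_1 = Z^2.
rank ∂_2 = 14, rank ∂_3 = 1 ⇒ b_2 = 15 − 14 − 1 = 0; all invariant factors of ∂_3 are 1 so no torsion. So H_2 = 0.
rank ∂_3 = 1, rank ∂_4 = 0 ⇒ b_3 = 1 − 1 − 0 = 0. So H_3 = 0.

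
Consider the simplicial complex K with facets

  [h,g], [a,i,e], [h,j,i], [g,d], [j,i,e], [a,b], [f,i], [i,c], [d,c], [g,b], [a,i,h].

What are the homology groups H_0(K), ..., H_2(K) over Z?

H_0 ≅ Z,  H_1 ≅ Z^2,  H_2 = 0.

Take the total order a < b < c < d < e < f < g < h < i < j on the vertex set. Then K (dimension 2) consists of the simplices:

  0-simplices (10): a, b, c, d, e, f, g, h, i, j
  1-simplices (15): ab, ae, ah, ai, bg, cd, ci, dg, ei, ej, fi, gh, hi, hj, ij
  2-simplices (4): aei, ahi, eij, hij

giving chain groups C_0 ≅ Z^10, C_1 ≅ Z^15, C_2 ≅ Z^4.

∂_1: C_1 → C_0 is given by ∂[p,q] = [q] − [p]. For instance
  ∂cd = d − c.
The 10×15 boundary matrix has rank 9 and Smith normal form diag(1,1,1,1,1,1,1,1,1).

∂_2: C_2 → C_1 maps a triangle to the signed sum of its edges. For instance
  ∂aei = ei − ai + ae,
  ∂eij = ij − ej + ei.
As a 15×4 matrix over Z this has rank 4, with invariant factors (1,1,1,1).

From H_k ≅ ker(∂_k) / im(∂_{k+1}) we obtain:

  H_0: rank C_0 − rank ∂_1 = 10 − 9 = 1, and the invariant factors of ∂_1 are all 1, so H_0 ≅ Z.
  H_1: rank ker ∂_1 − rank ∂_2 = (15 − 9) − 4 = 2, and the invariant factors of ∂_2 are all 1, so H_1 ≅ Z^2.
  H_2: rank ker ∂_2 − rank ∂_3 = (4 − 4) − 0 = 0, and there is no ∂_3, so H_2 ≅ 0.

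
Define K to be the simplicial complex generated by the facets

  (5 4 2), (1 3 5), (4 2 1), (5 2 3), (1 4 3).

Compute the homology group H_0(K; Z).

H_0 ≅ Z.

We work with the vertex ordering 1 < 2 < 3 < 4 < 5. The simplices of K, each written with vertices in increasing order, are:

  0-simplices (5): [1], [2], [3], [4], [5]
  1-simplices (10): [1,2], [1,3], [1,4], [1,5], [2,3], [2,4], [2,5], [3,4], [3,5], [4,5]
  2-simplices (5): [1,2,4], [1,3,4], [1,3,5], [2,3,5], [2,4,5]

Hence C_0 ≅ Z^5, C_1 ≅ Z^10, C_2 ≅ Z^5.

The boundary map ∂_1: C_1 → C_0 sends each edge [p,q] (with p < q) to q − p. For instance
  ∂[2,4] = [4] − [2].
The resulting 5×10 matrix has rank 4, and its Smith normal form has invariant factors (1,1,1,1).

The boundary map ∂_2: C_2 → C_1 maps a triangle to the signed sum of its edges. For instance
  ∂[2,4,5] = [4,5] − [2,5] + [2,4],
  ∂[1,2,4] = [2,4] − [1,4] + [1,2].
The resulting 10×5 matrix has rank 5, and its Smith normal form has invariant factors (1,1,1,1,1).

From H_k ≅ ker(∂_k) / im(∂_{k+1}) we obtain:

  H_0: rank C_0 − rank ∂_1 = 5 − 4 = 1, and the invariant factors of ∂_1 are all 1, so H_0 = Z.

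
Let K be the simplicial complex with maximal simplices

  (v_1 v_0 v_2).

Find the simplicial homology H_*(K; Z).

H_0 = Z,  H_1 = 0,  H_2 = 0.

Order the vertices as v_0 < v_1 < v_2. Listing each simplex with vertices in this order, K has dimension 2 with simplices:

  0-simplices (3): [v_0], [v_1], [v_2]
  1-simplices (3): [v_0,v_1], [v_0,v_2], [v_1,v_2]
  2-simplices (1): [v_0,v_1,v_2]

Hence C_0 ≅ Z^3, C_1 ≅ Z^3, C_2 ≅ Z^1.

∂_1: C_1 → C_0 sends each edge [p,q] (with p < q) to q − p. For instance
  ∂[v_0,v_1] = [v_1] − [v_0].
As a 3×3 matrix over Z this has rank 2, with invariant factors (1,1).

The boundary map ∂_2: C_2 → C_1 acts by ∂[p,q,r] = [q,r] − [p,r] + [p,q]. For instance
  ∂[v_0,v_1,v_2] = [v_1,v_2] − [v_0,v_2] + [v_0,v_1].
This gives a 3×1 integer matrix of rank 1; reducing to Smith normal form yields diagonal entries (1).

Now H_k = ker ∂_k / im ∂_{k+1}, so:

  H_0: rank C_0 − rank ∂_1 = 3 − 2 = 1, and the invariant factors of ∂_1 are all 1, so H_0 = Z.
  H_1: rank ker ∂_1 − rank ∂_2 = (3 − 2) − 1 = 0, and the invariant factors of ∂_2 are all 1, so H_1 = 0.
  H_2: rank ker ∂_2 − rank ∂_3 = (1 − 1) − 0 = 0, and there is no ∂_3, so H_2 = 0.

As a check, the Euler characteristic is 3 − 3 + 1 = 1, which agrees with 1 − 0 + 0 = 1.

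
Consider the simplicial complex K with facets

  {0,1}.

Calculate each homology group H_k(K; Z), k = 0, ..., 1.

H_0 = Z,  H_1 = 0.

Fix the vertex order 0 < 1 and write every simplex with vertices in increasing order. Then dim K = 1 and the simplices of K are:

  0-simplices (2): [0], [1]
  1-simplices (1): [0,1]

giving chain groups C_0 ≅ Z^2, C_1 ≅ Z^1.

Boundary ∂_1: C_1 → C_0 maps an edge to its endpoints' difference, ∂[p,q] = q − p. For instance
  ∂[0,1] = [1] − [0].
This gives a 2×1 integer matrix of rank 1; reducing to Smith normal form yields diagonal entries (1).

Now H_k = ker ∂_k / im ∂_{k+1}, so:

  H_0: rank C_0 − rank ∂_1 = 2 − 1 = 1, and the invariant factors of ∂_1 are all 1, so H_0 = Z.
  H_1: rank ker ∂_1 − rank ∂_2 = (1 − 1) − 0 = 0, and there is no ∂_2, so H_1 = 0.

(K is a triangulation of the 1-simplex.)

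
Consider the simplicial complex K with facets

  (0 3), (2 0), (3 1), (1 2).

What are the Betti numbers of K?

b_0 = 1, b_1 = 1.

Order the vertices as 0 < 1 < 2 < 3. Listing each simplex with vertices in this order, K has dimension 1 with simplices:

  0-simplices (4): [0], [1], [2], [3]
  1-simplices (4): [0,2], [0,3], [1,2], [1,3]

giving chain groups C_0 ≅ Z^4, C_1 ≅ Z^4.

Boundary ∂_1: C_1 → C_0 maps an edge to its endpoints' difference, ∂[p,q] = q − p.
As a 4×4 matrix over Z this has rank 3, with invariant factors (1,1,1).

Reading off H_k = ker ∂_k / im ∂_{k+1}:

  H_0: rank C_0 − rank ∂_1 = 4 − 3 = 1, and the invariant factors of ∂_1 are all 1, so H_0 ≅ Z.
  H_1: rank ker ∂_1 − rank ∂_2 = (4 − 3) − 0 = 1, and there is no ∂_2, so H_1 ≅ Z.

As a check, the Euler characteristic is 4 − 4 = 0, which agrees with 1 − 1 = 0.

Hence the Betti numbers are b_0 = 1, b_1 = 1.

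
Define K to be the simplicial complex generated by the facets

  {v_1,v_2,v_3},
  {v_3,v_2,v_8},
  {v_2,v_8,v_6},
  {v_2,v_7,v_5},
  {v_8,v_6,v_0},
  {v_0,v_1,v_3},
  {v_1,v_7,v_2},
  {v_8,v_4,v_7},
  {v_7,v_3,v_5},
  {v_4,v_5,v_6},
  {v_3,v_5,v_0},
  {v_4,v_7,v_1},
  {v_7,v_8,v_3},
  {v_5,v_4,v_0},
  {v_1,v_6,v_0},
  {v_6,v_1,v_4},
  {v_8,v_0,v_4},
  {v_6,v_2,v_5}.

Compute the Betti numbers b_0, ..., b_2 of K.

b_0 = 1, b_1 = 1, b_2 = 0.

Order the vertices as v_0 < v_1 < v_2 < v_3 < v_4 < v_5 < v_6 < v_7 < v_8. Listing each simplex with vertices in this order, K has dimension 2 with simplices:

  0-simplices (9): [v_0], [v_1], [v_2], [v_3], [v_4], [v_5], [v_6], [v_7], [v_8]
  1-simplices (27): (27 of them)
  2-simplices (18): (18 of them)

giving chain groups C_0 ≅ Z^9, C_1 ≅ Z^27, C_2 ≅ Z^18.

∂_1: C_1 → C_0 sends each edge [p,q] (with p < q) to q − p.
The 9×27 boundary matrix has rank 8 and Smith normal form diag(1,1,1,1,1,1,1,1).

Boundary ∂_2: C_2 → C_1 sends each 2-simplex [p,q,r] to [q,r] − [p,r] + [p,q]. For instance
  ∂[v_3,v_5,v_7] = [v_5,v_7] − [v_3,v_7] + [v_3,v_5],
  ∂[v_2,v_3,v_8] = [v_3,v_8] − [v_2,v_8] + [v_2,v_3].
The resulting 27×18 matrix has rank 18, and its Smith normal form has invariant factors (1,1,1,1,1,1,1,1,1,1,1,1,1,1,1,1,1,2).

Reading off H_k = ker ∂_k / im ∂_{k+1}:

  H_0: rank C_0 − rank ∂_1 = 9 − 8 = 1, and the invariant factors of ∂_1 are all 1, so H_0 ≅ Z.
  H_1: rank ker ∂_1 − rank ∂_2 = (27 − 8) − 18 = 1, and ∂_2 has invariant factor 2 > 1, so H_1 ≅ Z ⊕ Z_2.
  H_2: rank ker ∂_2 − rank ∂_3 = (18 − 18) − 0 = 0, and there is no ∂_3, so H_2 ≅ 0.

Hence the Betti numbers are b_0 = 1, b_1 = 1, b_2 = 0.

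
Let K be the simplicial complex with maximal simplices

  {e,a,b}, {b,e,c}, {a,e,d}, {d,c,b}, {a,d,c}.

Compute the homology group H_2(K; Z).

Order the vertices as a < b < c < d < e. Listing each simplex with vertices in this order, K has dimension 2 with simplices:

  0-simplices (5): a, b, c, d, e
  1-simplices (10): ab, ac, ad, ae, bc, bd, be, cd, ce, de
  2-simplices (5): abe, acd, ade, bcd, bce

so the chain groups are C_0 ≅ Z^5, C_1 ≅ Z^10, C_2 ≅ Z^5.

Boundary ∂_1: C_1 → C_0 maps an edge to its endpoints' difference, ∂[p,q] = q − p. For instance
  ∂be = e − b.
The 5×10 boundary matrix has rank 4 and Smith normal form diag(1,1,1,1).

∂_2: C_2 → C_1 sends each 2-simplex [p,q,r] to [q,r] − [p,r] + [p,q]. For instance
  ∂bcd = cd − bd + bc,
  ∂acd = cd − ad + ac.
As a 10×5 matrix over Z this has rank 5, with invariant factors (1,1,1,1,1).

Now H_k = ker ∂_k / im ∂_{k+1}, so:

  H_2: rank ker ∂_2 − rank ∂_3 = (5 − 5) − 0 = 0, and there is no ∂_3, so H_2 = 0.

H_2 ≅ 0.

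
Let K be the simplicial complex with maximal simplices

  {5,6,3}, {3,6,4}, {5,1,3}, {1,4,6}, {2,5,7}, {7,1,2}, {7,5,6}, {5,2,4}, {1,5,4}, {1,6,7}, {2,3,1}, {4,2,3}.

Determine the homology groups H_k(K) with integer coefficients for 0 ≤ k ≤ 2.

H_0 = Z,  H_1 = Z_2,  H_2 = 0.

K has 7 vertices, 18 edges, 12 triangles.
rank ∂_0 = 0, rank ∂_1 = 6 ⇒ b_0 = 7 − 0 − 6 = 1; all invariant factors of ∂_1 are 1 so no torsion. So H_0 = Z.
rank ∂_1 = 6, rank ∂_2 = 12 ⇒ b_1 = 18 − 6 − 12 = 0; ∂_2 has invariant factor(s) [2] giving torsion. So H_1 = Z_2.
rank ∂_2 = 12, rank ∂_3 = 0 ⇒ b_2 = 12 − 12 − 0 = 0. So H_2 = 0.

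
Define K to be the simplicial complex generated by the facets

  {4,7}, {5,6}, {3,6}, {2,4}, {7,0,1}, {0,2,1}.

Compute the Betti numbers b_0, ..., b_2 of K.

b_0 = 2, b_1 = 1, b_2 = 0.

We work with the vertex ordering 0 < 1 < 2 < 3 < 4 < 5 < 6 < 7. The simplices of K, each written with vertices in increasing order, are:

  0-simplices (8): [0], [1], [2], [3], [4], [5], [6], [7]
  1-simplices (9): [0,1], [0,2], [0,7], [1,2], [1,7], [2,4], [3,6], [4,7], [5,6]
  2-simplices (2): [0,1,2], [0,1,7]

giving chain groups C_0 ≅ Z^8, C_1 ≅ Z^9, C_2 ≅ Z^2.

∂_1: C_1 → C_0 is given by ∂[p,q] = [q] − [p]. For instance
  ∂[5,6] = [6] − [5].
The 8×9 boundary matrix has rank 6 and Smith normal form diag(1,1,1,1,1,1).

∂_2: C_2 → C_1 sends each 2-simplex [p,q,r] to [q,r] − [p,r] + [p,q]. For instance
  ∂[0,1,7] = [1,7] − [0,7] + [0,1],
  ∂[0,1,2] = [1,2] − [0,2] + [0,1].
As a 9×2 matrix over Z this has rank 2, with invariant factors (1,1).

From H_k ≅ ker(∂_k) / im(∂_{k+1}) we obtain:

  H_0: rank C_0 − rank ∂_1 = 8 − 6 = 2, and the invariant factors of ∂_1 are all 1, so H_0 = Z^2.
  H_1: rank ker ∂_1 − rank ∂_2 = (9 − 6) − 2 = 1, and the invariant factors of ∂_2 are all 1, so H_1 = Z.
  H_2: rank ker ∂_2 − rank ∂_3 = (2 − 2) − 0 = 0, and there is no ∂_3, so H_2 = 0.

Hence the Betti numbers are b_0 = 2, b_1 = 1, b_2 = 0.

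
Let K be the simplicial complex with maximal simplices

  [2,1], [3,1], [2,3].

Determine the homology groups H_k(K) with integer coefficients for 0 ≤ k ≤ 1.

Fix the vertex order 1 < 2 < 3 and write every simplex with vertices in increasing order. Then dim K = 1 and the simplices of K are:

  0-simplices (3): [1], [2], [3]
  1-simplices (3): [1,2], [1,3], [2,3]

giving chain groups C_0 ≅ Z^3, C_1 ≅ Z^3.

∂_1: C_1 → C_0 sends each edge [p,q] (with p < q) to q − p. For instance
  ∂[1,3] = [3] − [1].
As a 3×3 matrix over Z this has rank 2, with invariant factors (1,1).

From H_k ≅ ker(∂_k) / im(∂_{k+1}) we obtain:

  H_0: rank C_0 − rank ∂_1 = 3 − 2 = 1, and the invariant factors of ∂_1 are all 1, so H_0 = Z.
  H_1: rank ker ∂_1 − rank ∂_2 = (3 − 2) − 0 = 1, and there is no ∂_2, so H_1 = Z.

As a check, the Euler characteristic is 3 − 3 = 0, which agrees with 1 − 1 = 0.
(K is a triangulation of the circle S^1.)

H_0 = Z,  H_1 = Z.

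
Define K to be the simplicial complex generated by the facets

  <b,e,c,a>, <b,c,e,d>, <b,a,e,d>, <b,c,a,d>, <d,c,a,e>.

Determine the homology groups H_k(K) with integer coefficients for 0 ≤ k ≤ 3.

Order the vertices as a < b < c < d < e. Listing each simplex with vertices in this order, K has dimension 3 with simplices:

  0-simplices (5): a, b, c, d, e
  1-simplices (10): ab, ac, ad, ae, bc, bd, be, cd, ce, de
  2-simplices (10): abc, abd, abe, acd, ace, ade, bcd, bce, bde, cde
  3-simplices (5): abcd, abce, abde, acde, bcde

Hence C_0 ≅ Z^5, C_1 ≅ Z^10, C_2 ≅ Z^10, C_3 ≅ Z^5.

Boundary ∂_1: C_1 → C_0 is given by ∂[p,q] = [q] − [p]. For instance
  ∂de = e − d.
As a 5×10 matrix over Z this has rank 4, with invariant factors (1,1,1,1).

Boundary ∂_2: C_2 → C_1 acts by ∂[p,q,r] = [q,r] − [p,r] + [p,q]. For instance
  ∂bcd = cd − bd + bc,
  ∂abe = be − ae + ab.
The resulting 10×10 matrix has rank 6, and its Smith normal form has invariant factors (1,1,1,1,1,1).

The boundary map ∂_3: C_3 → C_2 sends each 3-simplex σ to the alternating sum Σ_i (−1)^i (σ with its i-th vertex removed). For instance
  ∂abce = bce − ace + abe − abc,
  ∂abde = bde − ade + abe − abd.
The resulting 10×5 matrix has rank 4, and its Smith normal form has invariant factors (1,1,1,1).

Reading off H_k = ker ∂_k / im ∂_{k+1}:

  H_0: rank C_0 − rank ∂_1 = 5 − 4 = 1, and the invariant factors of ∂_1 are all 1, so H_0 = Z.
  H_1: rank ker ∂_1 − rank ∂_2 = (10 − 4) − 6 = 0, and the invariant factors of ∂_2 are all 1, so H_1 = 0.
  H_2: rank ker ∂_2 − rank ∂_3 = (10 − 6) − 4 = 0, and the invariant factors of ∂_3 are all 1, so H_2 = 0.
  H_3: rank ker ∂_3 − rank ∂_4 = (5 − 4) − 0 = 1, and there is no ∂_4, so H_3 = Z.

As a check, the Euler characteristic is 5 − 10 + 10 − 5 = 0, which agrees with 1 − 0 + 0 − 1 = 0.
(K is a triangulation of the 3-sphere S^3.)

H_0 ≅ Z,  H_1 = 0,  H_2 = 0,  H_3 ≅ Z.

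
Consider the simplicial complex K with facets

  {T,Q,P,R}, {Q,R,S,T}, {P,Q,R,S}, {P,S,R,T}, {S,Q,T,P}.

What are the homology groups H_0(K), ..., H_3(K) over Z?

H_0 = Z,  H_1 = 0,  H_2 = 0,  H_3 = Z.

Take the total order P < Q < R < S < T on the vertex set. Then K (dimension 3) consists of the simplices:

  0-simplices (5): P, Q, R, S, T
  1-simplices (10): PQ, PR, PS, PT, QR, QS, QT, RS, RT, ST
  2-simplices (10): PQR, PQS, PQT, PRS, PRT, PST, QRS, QRT, QST, RST
  3-simplices (5): PQRS, PQRT, PQST, PRST, QRST

giving chain groups C_0 ≅ Z^5, C_1 ≅ Z^10, C_2 ≅ Z^10, C_3 ≅ Z^5.

Boundary ∂_1: C_1 → C_0 sends each edge [p,q] (with p < q) to q − p. For instance
  ∂PQ = Q − P.
This gives a 5×10 integer matrix of rank 4; reducing to Smith normal form yields diagonal entries (1,1,1,1).

The boundary map ∂_2: C_2 → C_1 maps a triangle to the signed sum of its edges. For instance
  ∂PQR = QR − PR + PQ,
  ∂PQT = QT − PT + PQ.
This gives a 10×10 integer matrix of rank 6; reducing to Smith normal form yields diagonal entries (1,1,1,1,1,1).

∂_3: C_3 → C_2 sends each 3-simplex σ to the alternating sum Σ_i (−1)^i (σ with its i-th vertex removed). For instance
  ∂QRST = RST − QST + QRT − QRS,
  ∂PRST = RST − PST + PRT − PRS.
As a 10×5 matrix over Z this has rank 4, with invariant factors (1,1,1,1).

From H_k ≅ ker(∂_k) / im(∂_{k+1}) we obtain:

  H_0: rank C_0 − rank ∂_1 = 5 − 4 = 1, and the invariant factors of ∂_1 are all 1, so H_0 ≅ Z.
  H_1: rank ker ∂_1 − rank ∂_2 = (10 − 4) − 6 = 0, and the invariant factors of ∂_2 are all 1, so H_1 ≅ 0.
  H_2: rank ker ∂_2 − rank ∂_3 = (10 − 6) − 4 = 0, and the invariant factors of ∂_3 are all 1, so H_2 ≅ 0.
  H_3: rank ker ∂_3 − rank ∂_4 = (5 − 4) − 0 = 1, and there is no ∂_4, so H_3 ≅ Z.

As a check, the Euler characteristic is 5 − 10 + 10 − 5 = 0, which agrees with 1 − 0 + 0 − 1 = 0.
(K is a triangulation of the 3-sphere S^3.)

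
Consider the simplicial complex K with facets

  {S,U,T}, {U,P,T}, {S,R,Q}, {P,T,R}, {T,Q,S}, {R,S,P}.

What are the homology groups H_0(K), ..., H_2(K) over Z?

Take the total order P < Q < R < S < T < U on the vertex set. Then K (dimension 2) consists of the simplices:

  0-simplices (6): P, Q, R, S, T, U
  1-simplices (12): PR, PS, PT, PU, QR, QS, QT, RS, RT, ST, SU, TU
  2-simplices (6): PRS, PRT, PTU, QRS, QST, STU

Hence C_0 ≅ Z^6, C_1 ≅ Z^12, C_2 ≅ Z^6.

The boundary map ∂_1: C_1 → C_0 maps an edge to its endpoints' difference, ∂[p,q] = q − p. For instance
  ∂PU = U − P.
This gives a 6×12 integer matrix of rank 5; reducing to Smith normal form yields diagonal entries (1,1,1,1,1).

∂_2: C_2 → C_1 maps a triangle to the signed sum of its edges. For instance
  ∂QST = ST − QT + QS,
  ∂PRS = RS − PS + PR.
This gives a 12×6 integer matrix of rank 6; reducing to Smith normal form yields diagonal entries (1,1,1,1,1,1).

Now H_k = ker ∂_k / im ∂_{k+1}, so:

  H_0: rank C_0 − rank ∂_1 = 6 − 5 = 1, and the invariant factors of ∂_1 are all 1, so H_0 ≅ Z.
  H_1: rank ker ∂_1 − rank ∂_2 = (12 − 5) − 6 = 1, and the invariant factors of ∂_2 are all 1, so H_1 ≅ Z.
  H_2: rank ker ∂_2 − rank ∂_3 = (6 − 6) − 0 = 0, and there is no ∂_3, so H_2 ≅ 0.

As a check, the Euler characteristic is 6 − 12 + 6 = 0, which agrees with 1 − 1 + 0 = 0.

H_0 = Z,  H_1 = Z,  H_2 = 0.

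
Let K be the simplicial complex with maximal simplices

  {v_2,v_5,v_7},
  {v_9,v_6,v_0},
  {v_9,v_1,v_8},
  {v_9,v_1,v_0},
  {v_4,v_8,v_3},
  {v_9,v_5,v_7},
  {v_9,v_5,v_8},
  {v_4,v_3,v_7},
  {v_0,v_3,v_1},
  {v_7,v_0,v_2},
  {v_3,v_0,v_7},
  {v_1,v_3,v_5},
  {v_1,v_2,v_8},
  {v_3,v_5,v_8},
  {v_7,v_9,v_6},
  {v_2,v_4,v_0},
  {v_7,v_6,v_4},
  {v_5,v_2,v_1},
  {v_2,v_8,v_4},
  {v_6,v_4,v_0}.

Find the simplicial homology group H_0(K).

H_0 = Z.

We work with the vertex ordering v_0 < v_1 < v_2 < v_3 < v_4 < v_5 < v_6 < v_7 < v_8 < v_9. The simplices of K, each written with vertices in increasing order, are:

  0-simplices (10): [v_0], [v_1], [v_2], [v_3], [v_4], [v_5], [v_6], [v_7], [v_8], [v_9]
  1-simplices (30): (30 of them)
  2-simplices (20): (20 of them)

Hence C_0 ≅ Z^10, C_1 ≅ Z^30, C_2 ≅ Z^20.

The boundary map ∂_1: C_1 → C_0 sends each edge [p,q] (with p < q) to q − p. For instance
  ∂[v_1,v_9] = [v_9] − [v_1].
As a 10×30 matrix over Z this has rank 9, with invariant factors (1,1,1,1,1,1,1,1,1).

The boundary map ∂_2: C_2 → C_1 sends each 2-simplex [p,q,r] to [q,r] − [p,r] + [p,q]. For instance
  ∂[v_4,v_6,v_7] = [v_6,v_7] − [v_4,v_7] + [v_4,v_6],
  ∂[v_0,v_1,v_9] = [v_1,v_9] − [v_0,v_9] + [v_0,v_1].
The resulting 30×20 matrix has rank 20, and its Smith normal form has invariant factors (1,1,1,1,1,1,1,1,1,1,1,1,1,1,1,1,1,1,1,2).

Computing H_k = (kernel of ∂_k) / (image of ∂_{k+1}):

  H_0: rank C_0 − rank ∂_1 = 10 − 9 = 1, and the invariant factors of ∂_1 are all 1, so H_0 ≅ Z.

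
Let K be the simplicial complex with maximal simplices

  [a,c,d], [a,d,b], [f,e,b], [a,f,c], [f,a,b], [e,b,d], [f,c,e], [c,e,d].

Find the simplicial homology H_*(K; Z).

Fix the vertex order a < b < c < d < e < f and write every simplex with vertices in increasing order. Then dim K = 2 and the simplices of K are:

  0-simplices (6): a, b, c, d, e, f
  1-simplices (12): ab, ac, ad, af, bd, be, bf, cd, ce, cf, de, ef
  2-simplices (8): abd, abf, acd, acf, bde, bef, cde, cef

so the chain groups are C_0 ≅ Z^6, C_1 ≅ Z^12, C_2 ≅ Z^8.

The boundary map ∂_1: C_1 → C_0 is given by ∂[p,q] = [q] − [p]. For instance
  ∂ce = e − c.
The 6×12 boundary matrix has rank 5 and Smith normal form diag(1,1,1,1,1).

Boundary ∂_2: C_2 → C_1 maps a triangle to the signed sum of its edges. For instance
  ∂acd = cd − ad + ac,
  ∂abf = bf − af + ab.
The 12×8 boundary matrix has rank 7 and Smith normal form diag(1,1,1,1,1,1,1).

Computing H_k = (kernel of ∂_k) / (image of ∂_{k+1}):

  H_0: rank C_0 − rank ∂_1 = 6 − 5 = 1, and the invariant factors of ∂_1 are all 1, so H_0 ≅ Z.
  H_1: rank ker ∂_1 − rank ∂_2 = (12 − 5) − 7 = 0, and the invariant factors of ∂_2 are all 1, so H_1 ≅ 0.
  H_2: rank ker ∂_2 − rank ∂_3 = (8 − 7) − 0 = 1, and there is no ∂_3, so H_2 ≅ Z.

H_0 ≅ Z,  H_1 = 0,  H_2 ≅ Z.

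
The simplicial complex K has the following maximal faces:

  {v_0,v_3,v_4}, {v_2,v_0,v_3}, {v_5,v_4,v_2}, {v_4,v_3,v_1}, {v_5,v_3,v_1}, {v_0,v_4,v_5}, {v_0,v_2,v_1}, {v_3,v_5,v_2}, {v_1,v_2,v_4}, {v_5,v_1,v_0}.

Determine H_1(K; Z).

We work with the vertex ordering v_0 < v_1 < v_2 < v_3 < v_4 < v_5. The simplices of K, each written with vertices in increasing order, are:

  0-simplices (6): [v_0], [v_1], [v_2], [v_3], [v_4], [v_5]
  1-simplices (15): (15 of them)
  2-simplices (10): [v_0,v_1,v_2], [v_0,v_1,v_5], [v_0,v_2,v_3], [v_0,v_3,v_4], [v_0,v_4,v_5], [v_1,v_2,v_4], [v_1,v_3,v_4], [v_1,v_3,v_5], [v_2,v_3,v_5], [v_2,v_4,v_5]

Hence C_0 ≅ Z^6, C_1 ≅ Z^15, C_2 ≅ Z^10.

The boundary map ∂_1: C_1 → C_0 sends each edge [p,q] (with p < q) to q − p.
As a 6×15 matrix over Z this has rank 5, with invariant factors (1,1,1,1,1).

Boundary ∂_2: C_2 → C_1 sends each 2-simplex [p,q,r] to [q,r] − [p,r] + [p,q]. For instance
  ∂[v_2,v_3,v_5] = [v_3,v_5] − [v_2,v_5] + [v_2,v_3],
  ∂[v_1,v_2,v_4] = [v_2,v_4] − [v_1,v_4] + [v_1,v_2].
The resulting 15×10 matrix has rank 10, and its Smith normal form has invariant factors (1,1,1,1,1,1,1,1,1,2).

Now H_k = ker ∂_k / im ∂_{k+1}, so:

  H_1: rank ker ∂_1 − rank ∂_2 = (15 − 5) − 10 = 0, and ∂_2 has invariant factor 2 > 1, so H_1 ≅ Z_2.

H_1 = Z_2.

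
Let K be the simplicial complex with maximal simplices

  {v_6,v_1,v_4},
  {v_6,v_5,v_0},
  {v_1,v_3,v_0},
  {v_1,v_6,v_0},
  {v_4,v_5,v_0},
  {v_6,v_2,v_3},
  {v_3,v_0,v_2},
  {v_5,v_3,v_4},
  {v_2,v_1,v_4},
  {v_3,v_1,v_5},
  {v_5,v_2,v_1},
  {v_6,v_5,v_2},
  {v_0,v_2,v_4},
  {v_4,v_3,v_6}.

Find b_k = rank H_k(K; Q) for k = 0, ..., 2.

Take the total order v_0 < v_1 < v_2 < v_3 < v_4 < v_5 < v_6 on the vertex set. Then K (dimension 2) consists of the simplices:

  0-simplices (7): [v_0], [v_1], [v_2], [v_3], [v_4], [v_5], [v_6]
  1-simplices (21): (21 of them)
  2-simplices (14): (14 of them)

giving chain groups C_0 ≅ Z^7, C_1 ≅ Z^21, C_2 ≅ Z^14.

∂_1: C_1 → C_0 sends each edge [p,q] (with p < q) to q − p. For instance
  ∂[v_2,v_4] = [v_4] − [v_2].
The resulting 7×21 matrix has rank 6, and its Smith normal form has invariant factors (1,1,1,1,1,1).

∂_2: C_2 → C_1 sends each 2-simplex [p,q,r] to [q,r] − [p,r] + [p,q]. For instance
  ∂[v_1,v_4,v_6] = [v_4,v_6] − [v_1,v_6] + [v_1,v_4],
  ∂[v_1,v_3,v_5] = [v_3,v_5] − [v_1,v_5] + [v_1,v_3].
As a 21×14 matrix over Z this has rank 13, with invariant factors (1,1,1,1,1,1,1,1,1,1,1,1,1).

Now H_k = ker ∂_k / im ∂_{k+1}, so:

  H_0: rank C_0 − rank ∂_1 = 7 − 6 = 1, and the invariant factors of ∂_1 are all 1, so H_0 ≅ Z.
  H_1: rank ker ∂_1 − rank ∂_2 = (21 − 6) − 13 = 2, and the invariant factors of ∂_2 are all 1, so H_1 ≅ Z^2.
  H_2: rank ker ∂_2 − rank ∂_3 = (14 − 13) − 0 = 1, and there is no ∂_3, so H_2 ≅ Z.

Hence the Betti numbers are b_0 = 1, b_1 = 2, b_2 = 1.

b_0 = 1, b_1 = 2, b_2 = 1.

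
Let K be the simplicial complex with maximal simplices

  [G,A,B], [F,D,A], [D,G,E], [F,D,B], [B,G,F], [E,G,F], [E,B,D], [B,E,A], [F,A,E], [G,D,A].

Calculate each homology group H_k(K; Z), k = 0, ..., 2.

H_0 ≅ Z,  H_1 ≅ Z/2Z,  H_2 = 0.

Order the vertices as A < B < D < E < F < G. Listing each simplex with vertices in this order, K has dimension 2 with simplices:

  0-simplices (6): A, B, D, E, F, G
  1-simplices (15): AB, AD, AE, AF, AG, BD, BE, BF, BG, DE, DF, DG, EF, EG, FG
  2-simplices (10): ABE, ABG, ADF, ADG, AEF, BDE, BDF, BFG, DEG, EFG

giving chain groups C_0 ≅ Z^6, C_1 ≅ Z^15, C_2 ≅ Z^10.

The boundary map ∂_1: C_1 → C_0 is given by ∂[p,q] = [q] − [p]. For instance
  ∂BE = E − B.
As a 6×15 matrix over Z this has rank 5, with invariant factors (1,1,1,1,1).

Boundary ∂_2: C_2 → C_1 sends each 2-simplex [p,q,r] to [q,r] − [p,r] + [p,q]. For instance
  ∂ADF = DF − AF + AD,
  ∂AEF = EF − AF + AE.
The resulting 15×10 matrix has rank 10, and its Smith normal form has invariant factors (1,1,1,1,1,1,1,1,1,2).

From H_k ≅ ker(∂_k) / im(∂_{k+1}) we obtain:

  H_0: rank C_0 − rank ∂_1 = 6 − 5 = 1, and the invariant factors of ∂_1 are all 1, so H_0 ≅ Z.
  H_1: rank ker ∂_1 − rank ∂_2 = (15 − 5) − 10 = 0, and ∂_2 has invariant factor 2 > 1, so H_1 ≅ Z/2Z.
  H_2: rank ker ∂_2 − rank ∂_3 = (10 − 10) − 0 = 0, and there is no ∂_3, so H_2 ≅ 0.

(K is a triangulation of the real projective plane RP^2.)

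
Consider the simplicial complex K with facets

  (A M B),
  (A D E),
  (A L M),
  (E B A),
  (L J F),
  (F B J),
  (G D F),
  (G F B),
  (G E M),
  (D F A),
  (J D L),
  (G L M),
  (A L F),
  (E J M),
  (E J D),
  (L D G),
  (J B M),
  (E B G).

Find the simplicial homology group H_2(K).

We work with the vertex ordering A < B < D < E < F < G < J < L < M. The simplices of K, each written with vertices in increasing order, are:

  0-simplices (9): A, B, D, E, F, G, J, L, M
  1-simplices (27): AB, AD, AE, AF, AL, AM, BE, BF, BG, BJ, BM, DE, DF, DG, DJ, DL, EG, EJ, EM, FG, FJ, FL, GL, GM, JL, JM, LM
  2-simplices (18): ABE, ABM, ADE, ADF, AFL, ALM, BEG, BFG, BFJ, BJM, DEJ, DFG, DGL, DJL, EGM, EJM, FJL, GLM

Hence C_0 ≅ Z^9, C_1 ≅ Z^27, C_2 ≅ Z^18.

∂_1: C_1 → C_0 maps an edge to its endpoints' difference, ∂[p,q] = q − p. For instance
  ∂AF = F − A.
The 9×27 boundary matrix has rank 8 and Smith normal form diag(1,1,1,1,1,1,1,1).

∂_2: C_2 → C_1 acts by ∂[p,q,r] = [q,r] − [p,r] + [p,q]. For instance
  ∂ABM = BM − AM + AB,
  ∂EGM = GM − EM + EG.
The resulting 27×18 matrix has rank 18, and its Smith normal form has invariant factors (1,1,1,1,1,1,1,1,1,1,1,1,1,1,1,1,1,2).

From H_k ≅ ker(∂_k) / im(∂_{k+1}) we obtain:

  H_2: rank ker ∂_2 − rank ∂_3 = (18 − 18) − 0 = 0, and there is no ∂_3, so H_2 ≅ 0.

H_2 ≅ 0.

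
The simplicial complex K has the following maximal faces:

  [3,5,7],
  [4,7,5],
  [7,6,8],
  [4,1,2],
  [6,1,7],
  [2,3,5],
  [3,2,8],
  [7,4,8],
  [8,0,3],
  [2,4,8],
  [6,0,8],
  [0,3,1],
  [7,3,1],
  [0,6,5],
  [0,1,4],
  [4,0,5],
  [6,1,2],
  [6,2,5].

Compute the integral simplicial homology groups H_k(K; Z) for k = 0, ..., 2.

H_0 = Z,  H_1 = Z^2,  H_2 = Z.

Take the total order 0 < 1 < 2 < 3 < 4 < 5 < 6 < 7 < 8 on the vertex set. Then K (dimension 2) consists of the simplices:

  0-simplices (9): [0], [1], [2], [3], [4], [5], [6], [7], [8]
  1-simplices (27): (27 of them)
  2-simplices (18): [0,1,3], [0,1,4], [0,3,8], [0,4,5], [0,5,6], [0,6,8], [1,2,4], [1,2,6], [1,3,7], [1,6,7], [2,3,5], [2,3,8], [2,4,8], [2,5,6], [3,5,7], [4,5,7], [4,7,8], [6,7,8]

so the chain groups are C_0 ≅ Z^9, C_1 ≅ Z^27, C_2 ≅ Z^18.

Boundary ∂_1: C_1 → C_0 maps an edge to its endpoints' difference, ∂[p,q] = q − p.
The 9×27 boundary matrix has rank 8 and Smith normal form diag(1,1,1,1,1,1,1,1).

The boundary map ∂_2: C_2 → C_1 maps a triangle to the signed sum of its edges. For instance
  ∂[0,1,3] = [1,3] − [0,3] + [0,1],
  ∂[0,1,4] = [1,4] − [0,4] + [0,1].
As a 27×18 matrix over Z this has rank 17, with invariant factors (1,1,1,1,1,1,1,1,1,1,1,1,1,1,1,1,1).

Reading off H_k = ker ∂_k / im ∂_{k+1}:

  H_0: rank C_0 − rank ∂_1 = 9 − 8 = 1, and the invariant factors of ∂_1 are all 1, so H_0 ≅ Z.
  H_1: rank ker ∂_1 − rank ∂_2 = (27 − 8) − 17 = 2, and the invariant factors of ∂_2 are all 1, so H_1 ≅ Z^2.
  H_2: rank ker ∂_2 − rank ∂_3 = (18 − 17) − 0 = 1, and there is no ∂_3, so H_2 ≅ Z.

As a check, the Euler characteristic is 9 − 27 + 18 = 0, which agrees with 1 − 2 + 1 = 0.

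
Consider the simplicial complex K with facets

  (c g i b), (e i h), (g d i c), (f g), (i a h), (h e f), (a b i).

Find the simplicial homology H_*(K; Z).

H_0 ≅ Z,  H_1 ≅ Z,  H_2 = 0,  H_3 = 0.

K has 9 vertices, 18 edges, 11 triangles, 2 3-simplices.
rank ∂_0 = 0, rank ∂_1 = 8 ⇒ b_0 = 9 − 0 − 8 = 1; all invariant factors of ∂_1 are 1 so no torsion. So H_0 ≅ Z.
rank ∂_1 = 8, rank ∂_2 = 9 ⇒ b_1 = 18 − 8 − 9 = 1; all invariant factors of ∂_2 are 1 so no torsion. So H_1 ≅ Z.
rank ∂_2 = 9, rank ∂_3 = 2 ⇒ b_2 = 11 − 9 − 2 = 0; all invariant factors of ∂_3 are 1 so no torsion. So H_2 ≅ 0.
rank ∂_3 = 2, rank ∂_4 = 0 ⇒ b_3 = 2 − 2 − 0 = 0. So H_3 ≅ 0.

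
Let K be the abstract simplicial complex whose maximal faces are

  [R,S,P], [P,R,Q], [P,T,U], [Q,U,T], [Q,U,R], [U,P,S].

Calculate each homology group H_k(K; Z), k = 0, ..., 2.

H_0 = Z,  H_1 = Z,  H_2 = 0.

Order the vertices as P < Q < R < S < T < U. Listing each simplex with vertices in this order, K has dimension 2 with simplices:

  0-simplices (6): P, Q, R, S, T, U
  1-simplices (12): PQ, PR, PS, PT, PU, QR, QT, QU, RS, RU, SU, TU
  2-simplices (6): PQR, PRS, PSU, PTU, QRU, QTU

so the chain groups are C_0 ≅ Z^6, C_1 ≅ Z^12, C_2 ≅ Z^6.

Boundary ∂_1: C_1 → C_0 maps an edge to its endpoints' difference, ∂[p,q] = q − p. For instance
  ∂SU = U − S.
As a 6×12 matrix over Z this has rank 5, with invariant factors (1,1,1,1,1).

∂_2: C_2 → C_1 maps a triangle to the signed sum of its edges. For instance
  ∂PSU = SU − PU + PS,
  ∂QTU = TU − QU + QT.
The 12×6 boundary matrix has rank 6 and Smith normal form diag(1,1,1,1,1,1).

Now H_k = ker ∂_k / im ∂_{k+1}, so:

  H_0: rank C_0 − rank ∂_1 = 6 − 5 = 1, and the invariant factors of ∂_1 are all 1, so H_0 ≅ Z.
  H_1: rank ker ∂_1 − rank ∂_2 = (12 − 5) − 6 = 1, and the invariant factors of ∂_2 are all 1, so H_1 ≅ Z.
  H_2: rank ker ∂_2 − rank ∂_3 = (6 − 6) − 0 = 0, and there is no ∂_3, so H_2 ≅ 0.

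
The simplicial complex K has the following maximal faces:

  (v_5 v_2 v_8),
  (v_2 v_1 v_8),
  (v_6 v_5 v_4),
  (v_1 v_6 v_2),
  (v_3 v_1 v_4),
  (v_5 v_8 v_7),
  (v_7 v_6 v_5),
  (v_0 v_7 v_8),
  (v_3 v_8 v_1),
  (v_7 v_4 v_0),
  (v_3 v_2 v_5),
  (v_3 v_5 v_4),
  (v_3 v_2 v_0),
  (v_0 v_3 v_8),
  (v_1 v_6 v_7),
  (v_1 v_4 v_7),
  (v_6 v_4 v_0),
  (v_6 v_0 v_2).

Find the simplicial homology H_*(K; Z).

H_0 = Z,  H_1 = Z × Z/2,  H_2 = 0.

K has 9 vertices, 27 edges, 18 triangles.
rank ∂_0 = 0, rank ∂_1 = 8 ⇒ b_0 = 9 − 0 − 8 = 1; all invariant factors of ∂_1 are 1 so no torsion. So H_0 ≅ Z.
rank ∂_1 = 8, rank ∂_2 = 18 ⇒ b_1 = 27 − 8 − 18 = 1; ∂_2 has invariant factor(s) [2] giving torsion. So H_1 ≅ Z × Z/2.
rank ∂_2 = 18, rank ∂_3 = 0 ⇒ b_2 = 18 − 18 − 0 = 0. So H_2 ≅ 0.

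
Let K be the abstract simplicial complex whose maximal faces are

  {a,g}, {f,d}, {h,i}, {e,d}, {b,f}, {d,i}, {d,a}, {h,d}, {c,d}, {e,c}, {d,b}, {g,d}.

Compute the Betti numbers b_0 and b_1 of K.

b_0 = 1, b_1 = 4.

We work with the vertex ordering a < b < c < d < e < f < g < h < i. The simplices of K, each written with vertices in increasing order, are:

  0-simplices (9): a, b, c, d, e, f, g, h, i
  1-simplices (12): ad, ag, bd, bf, cd, ce, de, df, dg, dh, di, hi

giving chain groups C_0 ≅ Z^9, C_1 ≅ Z^12.

∂_1: C_1 → C_0 sends each edge [p,q] (with p < q) to q − p.
The 9×12 boundary matrix has rank 8 and Smith normal form diag(1,1,1,1,1,1,1,1).

Now H_k = ker ∂_k / im ∂_{k+1}, so:

  H_0: rank C_0 − rank ∂_1 = 9 − 8 = 1, and the invariant factors of ∂_1 are all 1, so H_0 = Z.
  H_1: rank ker ∂_1 − rank ∂_2 = (12 − 8) − 0 = 4, and there is no ∂_2, so H_1 = Z^4.

As a check, the Euler characteristic is 9 − 12 = -3, which agrees with 1 − 4 = -3.

Hence the Betti numbers are b_0 = 1, b_1 = 4.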